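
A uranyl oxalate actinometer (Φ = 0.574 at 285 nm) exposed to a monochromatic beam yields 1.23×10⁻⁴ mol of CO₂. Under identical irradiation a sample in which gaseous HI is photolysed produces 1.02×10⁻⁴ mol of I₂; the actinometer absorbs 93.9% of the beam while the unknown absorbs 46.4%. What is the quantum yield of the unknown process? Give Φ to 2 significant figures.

Photons absorbed by the actinometer: 1.23×10⁻⁴ / 0.574 = 2.143×10⁻⁴ mol.
Incident flux: 2.143×10⁻⁴ / 0.939 = 2.282×10⁻⁴ einstein.
Absorbed by unknown: 0.464 × 2.282×10⁻⁴ = 1.059×10⁻⁴ mol.
Φ(unknown) = 1.02×10⁻⁴ / 1.059×10⁻⁴ = 0.96.

Φ = 0.96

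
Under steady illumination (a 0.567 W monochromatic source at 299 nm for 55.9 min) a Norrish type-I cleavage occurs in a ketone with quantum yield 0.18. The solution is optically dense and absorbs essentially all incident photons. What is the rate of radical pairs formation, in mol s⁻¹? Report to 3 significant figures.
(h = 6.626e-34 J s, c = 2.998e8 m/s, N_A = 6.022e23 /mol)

2.55e-7 mol s⁻¹

Photon energy at 299 nm: hc/λ = (6.626e-34)(2.998e8)/(299e-9) = 6.644e-19 J.
Energy delivered: (0.567 W)(3354 s) = 1902 J.
Photons incident: 1902 / 6.644e-19 = 2.863e21, i.e. 2.863e21/6.022e23 = 0.004754 mol.
Product formed: 0.18 × 0.004754 = 8.557e-4 mol.
Rate: 8.557e-4 / 3354 s = 2.55e-7 mol s⁻¹.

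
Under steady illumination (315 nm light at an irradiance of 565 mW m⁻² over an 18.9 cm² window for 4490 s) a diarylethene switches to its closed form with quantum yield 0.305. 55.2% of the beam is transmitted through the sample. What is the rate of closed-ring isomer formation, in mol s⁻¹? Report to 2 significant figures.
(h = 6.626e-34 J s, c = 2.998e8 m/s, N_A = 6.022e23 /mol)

Photon energy at 315 nm: hc/λ = (6.626e-34)(2.998e8)/(315e-9) = 6.306e-19 J.
Energy delivered: (565 mW m⁻²)(18.9e-4 m²)(4490 s) = 4.795 J.
Photons incident: 4.795 / 6.306e-19 = 7.604e18, i.e. 7.604e18/6.022e23 = 1.263e-5 mol.
Fraction absorbed: 1 − 55.2/100 = 0.4480.
Photons absorbed: 0.4480 × 1.263e-5 = 5.658e-6 mol.
Product formed: 0.305 × 5.658e-6 = 1.726e-6 mol.
Rate: 1.726e-6 / 4490 s = 3.8e-10 mol s⁻¹.

3.8e-10 mol s⁻¹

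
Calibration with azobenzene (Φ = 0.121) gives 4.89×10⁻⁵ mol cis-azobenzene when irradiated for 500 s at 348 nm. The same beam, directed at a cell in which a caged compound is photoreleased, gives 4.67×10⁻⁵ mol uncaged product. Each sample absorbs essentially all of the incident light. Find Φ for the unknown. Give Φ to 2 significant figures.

Φ = 0.12

Photons absorbed by the actinometer: 4.89×10⁻⁵ / 0.121 = 4.041×10⁻⁴ mol.
Φ(unknown) = 4.67×10⁻⁵ / 4.041×10⁻⁴ = 0.12.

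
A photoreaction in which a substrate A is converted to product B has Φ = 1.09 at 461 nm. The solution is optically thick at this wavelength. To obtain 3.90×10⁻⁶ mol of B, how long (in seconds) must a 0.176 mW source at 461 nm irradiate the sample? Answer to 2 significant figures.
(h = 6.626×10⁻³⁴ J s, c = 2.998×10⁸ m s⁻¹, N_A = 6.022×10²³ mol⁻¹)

Photons that must be absorbed: 3.90×10⁻⁶ / 1.09 = 3.578×10⁻⁶ mol.
Photon energy: hc/λ = 4.309×10⁻¹⁹ J; per mole, 2.595×10⁵ J mol⁻¹.
Energy required: 3.578×10⁻⁶ × 2.595×10⁵ = 0.9285 J.
Time: 0.9285 J / 0.000176 W = 5300 s.

t ≈ 5300 s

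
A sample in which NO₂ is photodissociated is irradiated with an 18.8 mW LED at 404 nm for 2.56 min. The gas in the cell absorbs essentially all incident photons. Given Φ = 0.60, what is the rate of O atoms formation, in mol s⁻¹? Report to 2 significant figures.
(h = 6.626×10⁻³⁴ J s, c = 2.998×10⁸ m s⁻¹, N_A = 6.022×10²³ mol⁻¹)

Photon energy at 404 nm: hc/λ = (6.626×10⁻³⁴)(2.998×10⁸)/(404×10⁻⁹) = 4.917×10⁻¹⁹ J.
Energy delivered: (18.8 mW)(153.6 s) = 2.888 J.
Photons incident: 2.888 / 4.917×10⁻¹⁹ = 5.874×10¹⁸, i.e. 5.874×10¹⁸/6.022×10²³ = 9.754×10⁻⁶ mol.
Product formed: 0.60 × 9.754×10⁻⁶ = 5.852×10⁻⁶ mol.
Rate: 5.852×10⁻⁶ / 153.6 s = 3.8×10⁻⁸ mol s⁻¹.

3.8×10⁻⁸ mol s⁻¹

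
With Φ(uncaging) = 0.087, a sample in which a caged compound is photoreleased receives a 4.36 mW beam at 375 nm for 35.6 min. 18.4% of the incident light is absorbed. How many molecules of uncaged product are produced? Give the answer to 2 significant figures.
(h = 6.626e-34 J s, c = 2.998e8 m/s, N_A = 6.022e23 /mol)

Photon energy at 375 nm: hc/λ = (6.626e-34)(2.998e8)/(375e-9) = 5.297e-19 J.
Energy delivered: (4.36 mW)(2136 s) = 9.313 J.
Photons incident: 9.313 / 5.297e-19 = 1.758e19, i.e. 1.758e19/6.022e23 = 2.919e-5 mol.
Photons absorbed: 0.184 × 2.919e-5 = 5.371e-6 mol.
Product: Φ × n_abs = 0.087 × 5.371e-6 = 4.673e-7 mol.
As a count: 4.673e-7 × 6.022e23 = 2.8e17.

2.8e17 molecules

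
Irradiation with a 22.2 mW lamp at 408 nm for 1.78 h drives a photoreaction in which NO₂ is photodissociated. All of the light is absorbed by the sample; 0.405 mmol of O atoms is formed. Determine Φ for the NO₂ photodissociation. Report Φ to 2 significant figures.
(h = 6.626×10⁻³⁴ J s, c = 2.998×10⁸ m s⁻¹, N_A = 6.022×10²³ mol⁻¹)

Product: 0.405 mmol = 4.05×10⁻⁴ mol.
Photon energy at 408 nm: hc/λ = (6.626×10⁻³⁴)(2.998×10⁸)/(408×10⁻⁹) = 4.869×10⁻¹⁹ J.
Energy delivered: (22.2 mW)(6408 s) = 142.3 J.
Photons incident: 142.3 / 4.869×10⁻¹⁹ = 2.923×10²⁰, i.e. 2.923×10²⁰/6.022×10²³ = 4.854×10⁻⁴ mol.
Φ = 4.05×10⁻⁴ mol / 4.854×10⁻⁴ mol photons = 0.83.

Φ = 0.83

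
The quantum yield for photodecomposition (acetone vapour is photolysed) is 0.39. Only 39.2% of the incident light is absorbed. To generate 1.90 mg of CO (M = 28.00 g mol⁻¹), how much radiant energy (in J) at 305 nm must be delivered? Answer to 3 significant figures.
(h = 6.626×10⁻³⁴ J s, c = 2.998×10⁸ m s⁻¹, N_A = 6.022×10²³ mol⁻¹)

Product: 1.90 mg / 28.00 g mol⁻¹ = 6.786×10⁻⁵ mol.
Photons that must be absorbed: 6.786×10⁻⁵ / 0.39 = 1.740×10⁻⁴ mol.
Incident photons needed: 1.740×10⁻⁴ / 0.392 = 4.439×10⁻⁴ mol.
Photon energy: hc/λ = 6.513×10⁻¹⁹ J; per mole, 3.922×10⁵ J mol⁻¹.
Energy required: 4.439×10⁻⁴ × 3.922×10⁵ = 174 J.

174 J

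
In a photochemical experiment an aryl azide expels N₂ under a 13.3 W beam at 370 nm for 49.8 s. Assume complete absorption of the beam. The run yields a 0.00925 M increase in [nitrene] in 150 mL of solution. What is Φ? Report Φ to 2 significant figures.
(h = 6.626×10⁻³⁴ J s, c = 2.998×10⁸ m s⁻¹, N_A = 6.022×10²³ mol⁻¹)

Φ = 0.68

Product: (0.00925 M)(0.15 L) = 0.001387 mol.
Photon energy at 370 nm: hc/λ = (6.626×10⁻³⁴)(2.998×10⁸)/(370×10⁻⁹) = 5.369×10⁻¹⁹ J.
Energy delivered: (13.3 W)(49.8 s) = 662.3 J.
Photons incident: 662.3 / 5.369×10⁻¹⁹ = 1.234×10²¹, i.e. 1.234×10²¹/6.022×10²³ = 0.002049 mol.
Φ = 0.001387 mol / 0.002049 mol photons = 0.68.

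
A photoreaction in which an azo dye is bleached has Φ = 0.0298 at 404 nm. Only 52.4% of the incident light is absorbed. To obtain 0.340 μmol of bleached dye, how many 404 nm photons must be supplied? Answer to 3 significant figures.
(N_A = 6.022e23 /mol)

Product: 0.340 μmol = 3.40e-7 mol.
Photons that must be absorbed: 3.40e-7 / 0.0298 = 1.141e-5 mol.
Incident photons needed: 1.141e-5 / 0.524 = 2.177e-5 mol.
Photon count: 2.177e-5 × 6.022e23 = 1.31e19.

1.31e19 photons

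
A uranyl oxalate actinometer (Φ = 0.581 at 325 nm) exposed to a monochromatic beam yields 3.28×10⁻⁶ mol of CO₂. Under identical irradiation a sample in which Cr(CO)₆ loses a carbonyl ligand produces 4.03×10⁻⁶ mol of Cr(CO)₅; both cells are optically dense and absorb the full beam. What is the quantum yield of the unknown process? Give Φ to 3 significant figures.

Φ = 0.714

Photons absorbed by the actinometer: 3.28×10⁻⁶ / 0.581 = 5.645×10⁻⁶ mol.
Φ(unknown) = 4.03×10⁻⁶ / 5.645×10⁻⁶ = 0.714.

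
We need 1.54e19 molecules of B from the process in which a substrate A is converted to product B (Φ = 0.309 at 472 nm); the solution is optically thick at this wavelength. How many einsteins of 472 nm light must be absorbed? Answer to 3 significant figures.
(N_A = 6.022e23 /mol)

Product: 1.54e19 / 6.022e23 = 2.557e-5 mol.
Photons that must be absorbed: 2.557e-5 / 0.309 = 8.275e-5 mol.

8.28e-5 einstein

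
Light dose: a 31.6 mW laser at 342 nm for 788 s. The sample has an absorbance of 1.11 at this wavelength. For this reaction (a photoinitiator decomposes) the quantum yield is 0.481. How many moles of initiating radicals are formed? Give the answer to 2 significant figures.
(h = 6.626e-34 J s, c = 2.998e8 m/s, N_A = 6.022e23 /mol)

3.2e-5 mol

Photon energy at 342 nm: hc/λ = (6.626e-34)(2.998e8)/(342e-9) = 5.808e-19 J.
Energy delivered: (31.6 mW)(788 s) = 24.90 J.
Photons incident: 24.90 / 5.808e-19 = 4.287e19, i.e. 4.287e19/6.022e23 = 7.119e-5 mol.
Fraction absorbed: 1 − 10^(−1.11) = 0.9224.
Photons absorbed: 0.9224 × 7.119e-5 = 6.567e-5 mol.
Product: Φ × n_abs = 0.481 × 6.567e-5 = 3.159e-5 mol.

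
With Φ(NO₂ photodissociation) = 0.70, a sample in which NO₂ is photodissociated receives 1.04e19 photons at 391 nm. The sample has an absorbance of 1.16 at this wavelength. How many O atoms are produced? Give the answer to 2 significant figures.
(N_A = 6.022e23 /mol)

Moles of photons: 1.04e19 / 6.022e23 = 1.727e-5 mol.
Fraction absorbed: 1 − 10^(−1.16) = 0.9308.
Photons absorbed: 0.9308 × 1.727e-5 = 1.607e-5 mol.
Product: Φ × n_abs = 0.70 × 1.607e-5 = 1.125e-5 mol.
As a count: 1.125e-5 × 6.022e23 = 6.8e18.

6.8e18 atoms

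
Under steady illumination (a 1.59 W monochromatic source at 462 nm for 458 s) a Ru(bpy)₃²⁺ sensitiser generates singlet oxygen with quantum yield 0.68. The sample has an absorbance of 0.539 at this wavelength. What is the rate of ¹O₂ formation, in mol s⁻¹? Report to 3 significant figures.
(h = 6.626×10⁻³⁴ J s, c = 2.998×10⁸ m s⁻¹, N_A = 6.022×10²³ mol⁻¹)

2.97×10⁻⁶ mol s⁻¹

Photon energy at 462 nm: hc/λ = (6.626×10⁻³⁴)(2.998×10⁸)/(462×10⁻⁹) = 4.300×10⁻¹⁹ J.
Energy delivered: (1.59 W)(458 s) = 728.2 J.
Photons incident: 728.2 / 4.300×10⁻¹⁹ = 1.693×10²¹, i.e. 1.693×10²¹/6.022×10²³ = 0.002811 mol.
Fraction absorbed: 1 − 10^(−0.539) = 0.7109.
Photons absorbed: 0.7109 × 0.002811 = 0.001998 mol.
Product formed: 0.68 × 0.001998 = 0.001359 mol.
Rate: 0.001359 / 458 s = 2.97×10⁻⁶ mol s⁻¹.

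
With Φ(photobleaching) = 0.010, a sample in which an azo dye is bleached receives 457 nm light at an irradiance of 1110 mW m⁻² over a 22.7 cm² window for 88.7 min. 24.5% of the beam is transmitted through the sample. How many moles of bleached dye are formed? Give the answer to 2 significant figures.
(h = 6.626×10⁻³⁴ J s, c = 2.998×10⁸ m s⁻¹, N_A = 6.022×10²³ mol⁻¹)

3.9×10⁻⁷ mol

Photon energy at 457 nm: hc/λ = (6.626×10⁻³⁴)(2.998×10⁸)/(457×10⁻⁹) = 4.347×10⁻¹⁹ J.
Energy delivered: (1110 mW m⁻²)(22.7×10⁻⁴ m²)(5322 s) = 13.41 J.
Photons incident: 13.41 / 4.347×10⁻¹⁹ = 3.085×10¹⁹, i.e. 3.085×10¹⁹/6.022×10²³ = 5.123×10⁻⁵ mol.
Fraction absorbed: 1 − 24.5/100 = 0.7550.
Photons absorbed: 0.7550 × 5.123×10⁻⁵ = 3.868×10⁻⁵ mol.
Product: Φ × n_abs = 0.010 × 3.868×10⁻⁵ = 3.868×10⁻⁷ mol.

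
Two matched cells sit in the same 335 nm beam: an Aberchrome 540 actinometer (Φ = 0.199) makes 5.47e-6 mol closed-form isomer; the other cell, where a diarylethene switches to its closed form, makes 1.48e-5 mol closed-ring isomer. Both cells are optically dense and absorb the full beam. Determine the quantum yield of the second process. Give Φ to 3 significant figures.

Φ = 0.538

Photons absorbed by the actinometer: 5.47e-6 / 0.199 = 2.749e-5 mol.
Φ(unknown) = 1.48e-5 / 2.749e-5 = 0.538.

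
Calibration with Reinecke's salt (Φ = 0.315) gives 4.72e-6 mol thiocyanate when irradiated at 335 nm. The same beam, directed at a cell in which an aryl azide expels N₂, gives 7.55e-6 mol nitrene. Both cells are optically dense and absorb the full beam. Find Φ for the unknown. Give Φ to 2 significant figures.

Photons absorbed by the actinometer: 4.72e-6 / 0.315 = 1.498e-5 mol.
Φ(unknown) = 7.55e-6 / 1.498e-5 = 0.50.

Φ = 0.50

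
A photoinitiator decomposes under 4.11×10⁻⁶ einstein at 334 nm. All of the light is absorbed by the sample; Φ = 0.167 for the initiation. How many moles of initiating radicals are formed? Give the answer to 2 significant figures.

Product: Φ × n_abs = 0.167 × 4.11×10⁻⁶ = 6.864×10⁻⁷ mol.

6.9×10⁻⁷ mol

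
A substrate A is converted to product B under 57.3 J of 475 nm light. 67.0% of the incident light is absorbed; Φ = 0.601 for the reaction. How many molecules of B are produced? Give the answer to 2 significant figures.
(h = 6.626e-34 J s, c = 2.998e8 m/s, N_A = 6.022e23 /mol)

Photon energy at 475 nm: hc/λ = (6.626e-34)(2.998e8)/(475e-9) = 4.182e-19 J.
Photons incident: 57.3 / 4.182e-19 = 1.370e20, i.e. 1.370e20/6.022e23 = 2.275e-4 mol.
Photons absorbed: 0.670 × 2.275e-4 = 1.524e-4 mol.
Product: Φ × n_abs = 0.601 × 1.524e-4 = 9.159e-5 mol.
As a count: 9.159e-5 × 6.022e23 = 5.5e19.

5.5e19 molecules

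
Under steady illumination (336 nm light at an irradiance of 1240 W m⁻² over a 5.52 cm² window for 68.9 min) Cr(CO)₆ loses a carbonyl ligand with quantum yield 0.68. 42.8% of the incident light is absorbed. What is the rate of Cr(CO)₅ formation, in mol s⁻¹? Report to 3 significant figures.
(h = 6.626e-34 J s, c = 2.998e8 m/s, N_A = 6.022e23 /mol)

5.60e-7 mol s⁻¹

Photon energy at 336 nm: hc/λ = (6.626e-34)(2.998e8)/(336e-9) = 5.912e-19 J.
Energy delivered: (1240 W m⁻²)(5.52e-4 m²)(4134 s) = 2830 J.
Photons incident: 2830 / 5.912e-19 = 4.787e21, i.e. 4.787e21/6.022e23 = 0.007949 mol.
Photons absorbed: 0.428 × 0.007949 = 0.003402 mol.
Product formed: 0.68 × 0.003402 = 0.002313 mol.
Rate: 0.002313 / 4134 s = 5.60e-7 mol s⁻¹.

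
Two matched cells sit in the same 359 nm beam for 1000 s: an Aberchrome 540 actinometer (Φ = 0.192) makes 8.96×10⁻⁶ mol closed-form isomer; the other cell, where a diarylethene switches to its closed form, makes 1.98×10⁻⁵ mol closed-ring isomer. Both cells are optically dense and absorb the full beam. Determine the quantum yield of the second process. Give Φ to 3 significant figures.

Φ = 0.424

Photons absorbed by the actinometer: 8.96×10⁻⁶ / 0.192 = 4.667×10⁻⁵ mol.
Φ(unknown) = 1.98×10⁻⁵ / 4.667×10⁻⁵ = 0.424.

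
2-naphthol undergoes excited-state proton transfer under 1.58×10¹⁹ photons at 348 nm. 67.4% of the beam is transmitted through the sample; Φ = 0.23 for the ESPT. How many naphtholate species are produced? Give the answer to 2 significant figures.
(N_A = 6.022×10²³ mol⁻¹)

Moles of photons: 1.58×10¹⁹ / 6.022×10²³ = 2.624×10⁻⁵ mol.
Fraction absorbed: 1 − 67.4/100 = 0.3260.
Photons absorbed: 0.3260 × 2.624×10⁻⁵ = 8.554×10⁻⁶ mol.
Product: Φ × n_abs = 0.23 × 8.554×10⁻⁶ = 1.967×10⁻⁶ mol.
As a count: 1.967×10⁻⁶ × 6.022×10²³ = 1.2×10¹⁸.

1.2×10¹⁸ species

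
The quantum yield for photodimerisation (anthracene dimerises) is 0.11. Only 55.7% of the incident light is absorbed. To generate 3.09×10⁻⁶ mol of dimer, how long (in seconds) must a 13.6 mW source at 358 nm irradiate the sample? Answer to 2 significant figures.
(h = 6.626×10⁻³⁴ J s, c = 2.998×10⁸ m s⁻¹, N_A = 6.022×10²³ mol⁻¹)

Photons that must be absorbed: 3.09×10⁻⁶ / 0.11 = 2.809×10⁻⁵ mol.
Incident photons needed: 2.809×10⁻⁵ / 0.557 = 5.043×10⁻⁵ mol.
Photon energy: hc/λ = 5.549×10⁻¹⁹ J; per mole, 3.342×10⁵ J mol⁻¹.
Energy required: 5.043×10⁻⁵ × 3.342×10⁵ = 16.85 J.
Time: 16.85 J / 0.0136 W = 1200 s.

t ≈ 1200 s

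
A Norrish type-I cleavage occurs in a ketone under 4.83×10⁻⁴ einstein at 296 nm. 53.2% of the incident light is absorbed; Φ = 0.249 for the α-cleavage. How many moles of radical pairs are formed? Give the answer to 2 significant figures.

6.4×10⁻⁵ mol

Photons absorbed: 0.532 × 4.83×10⁻⁴ = 2.570×10⁻⁴ mol.
Product: Φ × n_abs = 0.249 × 2.570×10⁻⁴ = 6.399×10⁻⁵ mol.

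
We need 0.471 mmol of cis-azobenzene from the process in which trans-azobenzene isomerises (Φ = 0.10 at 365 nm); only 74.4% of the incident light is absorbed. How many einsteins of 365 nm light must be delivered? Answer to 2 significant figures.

Product: 0.471 mmol = 4.71×10⁻⁴ mol.
Photons that must be absorbed: 4.71×10⁻⁴ / 0.10 = 0.004710 mol.
Incident photons needed: 0.004710 / 0.744 = 0.006331 mol.

0.0063 einstein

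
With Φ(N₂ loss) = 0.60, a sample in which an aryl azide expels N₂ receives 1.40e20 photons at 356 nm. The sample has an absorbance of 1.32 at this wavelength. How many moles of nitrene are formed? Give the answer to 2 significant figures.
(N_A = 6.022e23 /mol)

1.3e-4 mol

Moles of photons: 1.40e20 / 6.022e23 = 2.325e-4 mol.
Fraction absorbed: 1 − 10^(−1.32) = 0.9521.
Photons absorbed: 0.9521 × 2.325e-4 = 2.214e-4 mol.
Product: Φ × n_abs = 0.60 × 2.214e-4 = 1.328e-4 mol.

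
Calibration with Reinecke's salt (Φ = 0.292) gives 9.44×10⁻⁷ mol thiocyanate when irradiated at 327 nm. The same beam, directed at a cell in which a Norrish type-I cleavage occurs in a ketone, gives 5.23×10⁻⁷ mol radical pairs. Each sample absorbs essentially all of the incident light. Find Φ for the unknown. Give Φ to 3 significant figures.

Φ = 0.162

Photons absorbed by the actinometer: 9.44×10⁻⁷ / 0.292 = 3.233×10⁻⁶ mol.
Φ(unknown) = 5.23×10⁻⁷ / 3.233×10⁻⁶ = 0.162.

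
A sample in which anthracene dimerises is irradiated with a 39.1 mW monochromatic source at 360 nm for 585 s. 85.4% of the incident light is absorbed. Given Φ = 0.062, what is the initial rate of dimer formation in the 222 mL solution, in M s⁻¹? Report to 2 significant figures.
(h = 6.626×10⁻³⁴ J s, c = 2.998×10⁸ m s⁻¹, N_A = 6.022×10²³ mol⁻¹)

2.8×10⁻⁸ M s⁻¹

Photon energy at 360 nm: hc/λ = (6.626×10⁻³⁴)(2.998×10⁸)/(360×10⁻⁹) = 5.518×10⁻¹⁹ J.
Energy delivered: (39.1 mW)(585 s) = 22.87 J.
Photons incident: 22.87 / 5.518×10⁻¹⁹ = 4.145×10¹⁹, i.e. 4.145×10¹⁹/6.022×10²³ = 6.883×10⁻⁵ mol.
Photons absorbed: 0.854 × 6.883×10⁻⁵ = 5.878×10⁻⁵ mol.
Product formed: 0.062 × 5.878×10⁻⁵ = 3.644×10⁻⁶ mol.
Rate: 3.644×10⁻⁶ mol / (585 s × 0.222 L) = 2.8×10⁻⁸ M s⁻¹.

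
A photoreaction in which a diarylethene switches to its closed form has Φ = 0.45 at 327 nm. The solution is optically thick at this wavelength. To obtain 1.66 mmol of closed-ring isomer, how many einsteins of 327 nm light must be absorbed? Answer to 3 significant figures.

Product: 1.66 mmol = 0.00166 mol.
Photons that must be absorbed: 0.00166 / 0.45 = 0.003689 mol.

0.00369 einstein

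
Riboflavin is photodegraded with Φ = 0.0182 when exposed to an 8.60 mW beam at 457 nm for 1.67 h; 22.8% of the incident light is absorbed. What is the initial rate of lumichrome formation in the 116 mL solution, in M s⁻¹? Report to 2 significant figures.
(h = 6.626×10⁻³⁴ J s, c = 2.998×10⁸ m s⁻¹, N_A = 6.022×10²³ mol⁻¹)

1.2×10⁻⁹ M s⁻¹

Photon energy at 457 nm: hc/λ = (6.626×10⁻³⁴)(2.998×10⁸)/(457×10⁻⁹) = 4.347×10⁻¹⁹ J.
Energy delivered: (8.60 mW)(6012 s) = 51.70 J.
Photons incident: 51.70 / 4.347×10⁻¹⁹ = 1.189×10²⁰, i.e. 1.189×10²⁰/6.022×10²³ = 1.974×10⁻⁴ mol.
Photons absorbed: 0.228 × 1.974×10⁻⁴ = 4.501×10⁻⁵ mol.
Product formed: 0.0182 × 4.501×10⁻⁵ = 8.192×10⁻⁷ mol.
Rate: 8.192×10⁻⁷ mol / (6012 s × 0.116 L) = 1.2×10⁻⁹ M s⁻¹.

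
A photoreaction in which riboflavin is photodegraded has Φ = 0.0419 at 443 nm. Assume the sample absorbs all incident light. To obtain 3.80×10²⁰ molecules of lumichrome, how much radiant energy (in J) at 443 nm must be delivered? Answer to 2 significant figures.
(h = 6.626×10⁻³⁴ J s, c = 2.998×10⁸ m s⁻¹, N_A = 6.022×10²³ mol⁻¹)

Product: 3.80×10²⁰ / 6.022×10²³ = 6.310×10⁻⁴ mol.
Photons that must be absorbed: 6.310×10⁻⁴ / 0.0419 = 0.01506 mol.
Photon energy: hc/λ = 4.484×10⁻¹⁹ J; per mole, 2.700×10⁵ J mol⁻¹.
Energy required: 0.01506 × 2.700×10⁵ = 4100 J.

4100 J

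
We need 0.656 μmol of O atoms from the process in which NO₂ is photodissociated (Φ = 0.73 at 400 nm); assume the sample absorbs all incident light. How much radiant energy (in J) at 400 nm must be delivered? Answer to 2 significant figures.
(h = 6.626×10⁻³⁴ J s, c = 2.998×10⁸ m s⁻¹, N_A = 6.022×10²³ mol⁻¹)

0.27 J

Product: 0.656 μmol = 6.56×10⁻⁷ mol.
Photons that must be absorbed: 6.56×10⁻⁷ / 0.73 = 8.986×10⁻⁷ mol.
Photon energy: hc/λ = 4.966×10⁻¹⁹ J; per mole, 2.991×10⁵ J mol⁻¹.
Energy required: 8.986×10⁻⁷ × 2.991×10⁵ = 0.27 J.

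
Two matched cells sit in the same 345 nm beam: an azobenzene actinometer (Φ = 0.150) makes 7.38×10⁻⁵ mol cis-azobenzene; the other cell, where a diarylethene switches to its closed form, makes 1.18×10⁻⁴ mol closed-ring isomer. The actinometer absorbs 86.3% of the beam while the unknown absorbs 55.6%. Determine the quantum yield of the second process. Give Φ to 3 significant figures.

Photons absorbed by the actinometer: 7.38×10⁻⁵ / 0.150 = 4.920×10⁻⁴ mol.
Incident flux: 4.920×10⁻⁴ / 0.863 = 5.701×10⁻⁴ einstein.
Absorbed by unknown: 0.556 × 5.701×10⁻⁴ = 3.170×10⁻⁴ mol.
Φ(unknown) = 1.18×10⁻⁴ / 3.170×10⁻⁴ = 0.372.

Φ = 0.372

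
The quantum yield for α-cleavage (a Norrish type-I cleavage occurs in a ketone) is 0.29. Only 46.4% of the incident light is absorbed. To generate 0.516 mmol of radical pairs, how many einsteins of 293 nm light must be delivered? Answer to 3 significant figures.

0.00383 einstein

Product: 0.516 mmol = 5.16×10⁻⁴ mol.
Photons that must be absorbed: 5.16×10⁻⁴ / 0.29 = 0.001779 mol.
Incident photons needed: 0.001779 / 0.464 = 0.003834 mol.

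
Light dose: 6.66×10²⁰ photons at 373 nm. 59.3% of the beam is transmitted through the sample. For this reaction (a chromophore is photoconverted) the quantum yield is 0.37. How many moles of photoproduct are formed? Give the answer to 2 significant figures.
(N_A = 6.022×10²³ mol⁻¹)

1.7×10⁻⁴ mol

Moles of photons: 6.66×10²⁰ / 6.022×10²³ = 0.001106 mol.
Fraction absorbed: 1 − 59.3/100 = 0.4070.
Photons absorbed: 0.4070 × 0.001106 = 4.501×10⁻⁴ mol.
Product: Φ × n_abs = 0.37 × 4.501×10⁻⁴ = 1.665×10⁻⁴ mol.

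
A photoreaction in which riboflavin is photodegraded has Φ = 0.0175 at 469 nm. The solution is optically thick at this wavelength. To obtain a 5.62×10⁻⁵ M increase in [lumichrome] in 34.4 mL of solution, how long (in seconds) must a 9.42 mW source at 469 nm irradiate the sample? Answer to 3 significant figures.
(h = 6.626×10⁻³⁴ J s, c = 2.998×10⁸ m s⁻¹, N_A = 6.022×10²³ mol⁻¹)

t ≈ 2990 s

Product: (5.62×10⁻⁵ M)(0.0344 L) = 1.933×10⁻⁶ mol.
Photons that must be absorbed: 1.933×10⁻⁶ / 0.0175 = 1.105×10⁻⁴ mol.
Photon energy: hc/λ = 4.236×10⁻¹⁹ J; per mole, 2.551×10⁵ J mol⁻¹.
Energy required: 1.105×10⁻⁴ × 2.551×10⁵ = 28.19 J.
Time: 28.19 J / 0.00942 W = 2990 s.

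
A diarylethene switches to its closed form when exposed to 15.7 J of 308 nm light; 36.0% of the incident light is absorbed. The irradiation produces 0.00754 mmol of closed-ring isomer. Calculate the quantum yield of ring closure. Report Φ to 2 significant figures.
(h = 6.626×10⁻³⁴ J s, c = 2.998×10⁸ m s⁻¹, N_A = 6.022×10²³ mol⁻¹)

Φ = 0.52

Product: 0.00754 mmol = 7.54×10⁻⁶ mol.
Photon energy at 308 nm: hc/λ = (6.626×10⁻³⁴)(2.998×10⁸)/(308×10⁻⁹) = 6.450×10⁻¹⁹ J.
Photons incident: 15.7 / 6.450×10⁻¹⁹ = 2.434×10¹⁹, i.e. 2.434×10¹⁹/6.022×10²³ = 4.042×10⁻⁵ mol.
Photons absorbed: 0.360 × 4.042×10⁻⁵ = 1.455×10⁻⁵ mol.
Φ = 7.54×10⁻⁶ mol / 1.455×10⁻⁵ mol photons = 0.52.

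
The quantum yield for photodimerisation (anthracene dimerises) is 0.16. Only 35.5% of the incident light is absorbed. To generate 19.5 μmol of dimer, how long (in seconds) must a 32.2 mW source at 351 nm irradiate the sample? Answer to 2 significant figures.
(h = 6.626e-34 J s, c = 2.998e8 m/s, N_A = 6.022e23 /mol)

t ≈ 3600 s

Product: 19.5 μmol = 1.95e-5 mol.
Photons that must be absorbed: 1.95e-5 / 0.16 = 1.219e-4 mol.
Incident photons needed: 1.219e-4 / 0.355 = 3.434e-4 mol.
Photon energy: hc/λ = 5.659e-19 J; per mole, 3.408e5 J mol⁻¹.
Energy required: 3.434e-4 × 3.408e5 = 117.0 J.
Time: 117.0 J / 0.0322 W = 3600 s.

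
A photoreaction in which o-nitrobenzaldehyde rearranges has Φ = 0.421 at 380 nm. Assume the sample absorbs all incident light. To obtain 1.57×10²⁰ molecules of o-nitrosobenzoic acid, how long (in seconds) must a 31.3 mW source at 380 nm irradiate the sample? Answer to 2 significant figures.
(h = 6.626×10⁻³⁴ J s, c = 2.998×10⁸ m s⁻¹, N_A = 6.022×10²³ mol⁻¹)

t ≈ 6200 s

Product: 1.57×10²⁰ / 6.022×10²³ = 2.607×10⁻⁴ mol.
Photons that must be absorbed: 2.607×10⁻⁴ / 0.421 = 6.192×10⁻⁴ mol.
Photon energy: hc/λ = 5.228×10⁻¹⁹ J; per mole, 3.148×10⁵ J mol⁻¹.
Energy required: 6.192×10⁻⁴ × 3.148×10⁵ = 194.9 J.
Time: 194.9 J / 0.0313 W = 6200 s.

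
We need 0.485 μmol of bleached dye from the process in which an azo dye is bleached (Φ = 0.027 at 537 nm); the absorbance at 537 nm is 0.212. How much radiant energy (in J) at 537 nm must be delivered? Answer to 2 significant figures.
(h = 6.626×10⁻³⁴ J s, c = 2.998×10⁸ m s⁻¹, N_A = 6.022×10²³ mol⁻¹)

10 J

Product: 0.485 μmol = 4.85×10⁻⁷ mol.
Photons that must be absorbed: 4.85×10⁻⁷ / 0.027 = 1.796×10⁻⁵ mol.
Fraction absorbed: 1 − 10^(−0.212) = 0.3862.
Incident photons needed: 1.796×10⁻⁵ / 0.3862 = 4.650×10⁻⁵ mol.
Photon energy: hc/λ = 3.699×10⁻¹⁹ J; per mole, 2.228×10⁵ J mol⁻¹.
Energy required: 4.650×10⁻⁵ × 2.228×10⁵ = 10 J.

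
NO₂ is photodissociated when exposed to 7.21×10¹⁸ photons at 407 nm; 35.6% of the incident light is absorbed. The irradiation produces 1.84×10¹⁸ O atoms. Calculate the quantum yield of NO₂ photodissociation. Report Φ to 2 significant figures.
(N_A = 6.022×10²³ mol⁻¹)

Product: 1.84×10¹⁸ / 6.022×10²³ = 3.055×10⁻⁶ mol.
Moles of photons: 7.21×10¹⁸ / 6.022×10²³ = 1.197×10⁻⁵ mol.
Photons absorbed: 0.356 × 1.197×10⁻⁵ = 4.261×10⁻⁶ mol.
Φ = 3.055×10⁻⁶ mol / 4.261×10⁻⁶ mol photons = 0.72.

Φ = 0.72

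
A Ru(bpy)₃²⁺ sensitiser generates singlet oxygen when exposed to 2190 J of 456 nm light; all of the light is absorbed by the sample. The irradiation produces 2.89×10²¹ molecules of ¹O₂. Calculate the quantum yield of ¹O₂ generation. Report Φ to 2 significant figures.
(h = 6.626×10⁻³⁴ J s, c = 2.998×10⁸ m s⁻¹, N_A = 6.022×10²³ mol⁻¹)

Product: 2.89×10²¹ / 6.022×10²³ = 0.004799 mol.
Photon energy at 456 nm: hc/λ = (6.626×10⁻³⁴)(2.998×10⁸)/(456×10⁻⁹) = 4.356×10⁻¹⁹ J.
Photons incident: 2190 / 4.356×10⁻¹⁹ = 5.028×10²¹, i.e. 5.028×10²¹/6.022×10²³ = 0.008349 mol.
Φ = 0.004799 mol / 0.008349 mol photons = 0.57.

Φ = 0.57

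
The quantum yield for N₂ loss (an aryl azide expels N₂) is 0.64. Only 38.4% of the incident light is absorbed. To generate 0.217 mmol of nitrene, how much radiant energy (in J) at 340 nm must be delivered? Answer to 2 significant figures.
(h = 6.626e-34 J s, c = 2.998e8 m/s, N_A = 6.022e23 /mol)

Product: 0.217 mmol = 2.17e-4 mol.
Photons that must be absorbed: 2.17e-4 / 0.64 = 3.391e-4 mol.
Incident photons needed: 3.391e-4 / 0.384 = 8.831e-4 mol.
Photon energy: hc/λ = 5.843e-19 J; per mole, 3.519e5 J mol⁻¹.
Energy required: 8.831e-4 × 3.519e5 = 310 J.

310 J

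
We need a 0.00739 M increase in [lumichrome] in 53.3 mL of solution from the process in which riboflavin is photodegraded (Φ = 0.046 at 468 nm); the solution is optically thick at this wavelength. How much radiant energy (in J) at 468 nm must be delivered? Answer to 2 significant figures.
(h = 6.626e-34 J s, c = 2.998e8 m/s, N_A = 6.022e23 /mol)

2200 J

Product: (0.00739 M)(0.0533 L) = 3.939e-4 mol.
Photons that must be absorbed: 3.939e-4 / 0.046 = 0.008563 mol.
Photon energy: hc/λ = 4.245e-19 J; per mole, 2.556e5 J mol⁻¹.
Energy required: 0.008563 × 2.556e5 = 2200 J.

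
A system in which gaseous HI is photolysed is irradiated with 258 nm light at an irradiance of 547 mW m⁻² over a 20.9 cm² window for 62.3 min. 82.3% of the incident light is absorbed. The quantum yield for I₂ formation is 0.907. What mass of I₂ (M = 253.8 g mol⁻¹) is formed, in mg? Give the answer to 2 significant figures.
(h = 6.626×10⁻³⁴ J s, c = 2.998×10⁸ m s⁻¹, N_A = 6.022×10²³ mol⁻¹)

Photon energy at 258 nm: hc/λ = (6.626×10⁻³⁴)(2.998×10⁸)/(258×10⁻⁹) = 7.700×10⁻¹⁹ J.
Energy delivered: (547 mW m⁻²)(20.9×10⁻⁴ m²)(3738 s) = 4.273 J.
Photons incident: 4.273 / 7.700×10⁻¹⁹ = 5.549×10¹⁸, i.e. 5.549×10¹⁸/6.022×10²³ = 9.215×10⁻⁶ mol.
Photons absorbed: 0.823 × 9.215×10⁻⁶ = 7.584×10⁻⁶ mol.
Product: Φ × n_abs = 0.907 × 7.584×10⁻⁶ = 6.879×10⁻⁶ mol.
Mass: 6.879×10⁻⁶ × 253.8 = 0.001746 g = 1.7 mg.

1.7 mg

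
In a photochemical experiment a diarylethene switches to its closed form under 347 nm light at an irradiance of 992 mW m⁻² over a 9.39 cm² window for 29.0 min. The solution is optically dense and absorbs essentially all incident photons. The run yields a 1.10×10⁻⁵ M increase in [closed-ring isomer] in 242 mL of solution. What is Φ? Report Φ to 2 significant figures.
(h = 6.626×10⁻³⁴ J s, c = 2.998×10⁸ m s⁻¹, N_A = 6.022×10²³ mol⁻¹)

Product: (1.10×10⁻⁵ M)(0.242 L) = 2.662×10⁻⁶ mol.
Photon energy at 347 nm: hc/λ = (6.626×10⁻³⁴)(2.998×10⁸)/(347×10⁻⁹) = 5.725×10⁻¹⁹ J.
Energy delivered: (992 mW m⁻²)(9.39×10⁻⁴ m²)(1740 s) = 1.621 J.
Photons incident: 1.621 / 5.725×10⁻¹⁹ = 2.831×10¹⁸, i.e. 2.831×10¹⁸/6.022×10²³ = 4.701×10⁻⁶ mol.
Φ = 2.662×10⁻⁶ mol / 4.701×10⁻⁶ mol photons = 0.57.

Φ = 0.57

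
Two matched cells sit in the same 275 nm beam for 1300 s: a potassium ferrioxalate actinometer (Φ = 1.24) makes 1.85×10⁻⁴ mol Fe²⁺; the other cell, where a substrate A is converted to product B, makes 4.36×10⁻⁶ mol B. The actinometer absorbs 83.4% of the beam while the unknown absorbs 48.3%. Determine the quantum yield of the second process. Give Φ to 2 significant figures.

Φ = 0.050

Photons absorbed by the actinometer: 1.85×10⁻⁴ / 1.24 = 1.492×10⁻⁴ mol.
Incident flux: 1.492×10⁻⁴ / 0.834 = 1.789×10⁻⁴ einstein.
Absorbed by unknown: 0.483 × 1.789×10⁻⁴ = 8.641×10⁻⁵ mol.
Φ(unknown) = 4.36×10⁻⁶ / 8.641×10⁻⁵ = 0.050.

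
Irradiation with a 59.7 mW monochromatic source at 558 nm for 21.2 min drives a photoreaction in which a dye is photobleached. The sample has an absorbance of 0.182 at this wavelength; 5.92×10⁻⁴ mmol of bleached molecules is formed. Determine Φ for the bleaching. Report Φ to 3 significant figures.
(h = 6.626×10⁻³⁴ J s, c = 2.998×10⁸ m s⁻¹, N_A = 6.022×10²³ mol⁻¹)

Φ = 0.00488

Product: 5.92×10⁻⁴ mmol = 5.92×10⁻⁷ mol.
Photon energy at 558 nm: hc/λ = (6.626×10⁻³⁴)(2.998×10⁸)/(558×10⁻⁹) = 3.560×10⁻¹⁹ J.
Energy delivered: (59.7 mW)(1272 s) = 75.94 J.
Photons incident: 75.94 / 3.560×10⁻¹⁹ = 2.133×10²⁰, i.e. 2.133×10²⁰/6.022×10²³ = 3.542×10⁻⁴ mol.
Fraction absorbed: 1 − 10^(−0.182) = 0.3423.
Photons absorbed: 0.3423 × 3.542×10⁻⁴ = 1.212×10⁻⁴ mol.
Φ = 5.92×10⁻⁷ mol / 1.212×10⁻⁴ mol photons = 0.00488.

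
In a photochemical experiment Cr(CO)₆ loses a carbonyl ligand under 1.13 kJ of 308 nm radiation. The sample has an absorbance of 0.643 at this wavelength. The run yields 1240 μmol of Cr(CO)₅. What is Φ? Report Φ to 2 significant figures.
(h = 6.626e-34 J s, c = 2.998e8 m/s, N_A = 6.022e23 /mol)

Φ = 0.55

Product: 1240 μmol = 0.00124 mol.
Photon energy at 308 nm: hc/λ = (6.626e-34)(2.998e8)/(308e-9) = 6.450e-19 J.
Incident energy: 1.13 kJ = 1130 J.
Photons incident: 1130 / 6.450e-19 = 1.752e21, i.e. 1.752e21/6.022e23 = 0.002909 mol.
Fraction absorbed: 1 − 10^(−0.643) = 0.7725.
Photons absorbed: 0.7725 × 0.002909 = 0.002247 mol.
Φ = 0.00124 mol / 0.002247 mol photons = 0.55.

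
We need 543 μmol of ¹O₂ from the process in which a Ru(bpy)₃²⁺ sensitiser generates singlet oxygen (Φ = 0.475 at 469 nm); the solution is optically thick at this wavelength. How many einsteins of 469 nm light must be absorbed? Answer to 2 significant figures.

Product: 543 μmol = 5.43×10⁻⁴ mol.
Photons that must be absorbed: 5.43×10⁻⁴ / 0.475 = 0.001143 mol.

0.0011 einstein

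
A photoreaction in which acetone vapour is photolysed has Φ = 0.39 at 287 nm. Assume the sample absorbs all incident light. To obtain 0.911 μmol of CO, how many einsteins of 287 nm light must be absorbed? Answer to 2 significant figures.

2.3×10⁻⁶ einstein

Product: 0.911 μmol = 9.11×10⁻⁷ mol.
Photons that must be absorbed: 9.11×10⁻⁷ / 0.39 = 2.336×10⁻⁶ mol.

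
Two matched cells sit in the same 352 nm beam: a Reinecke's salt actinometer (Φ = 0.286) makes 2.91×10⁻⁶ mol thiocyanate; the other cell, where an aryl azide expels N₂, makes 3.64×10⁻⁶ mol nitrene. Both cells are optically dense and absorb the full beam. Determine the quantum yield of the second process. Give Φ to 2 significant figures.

Φ = 0.36

Photons absorbed by the actinometer: 2.91×10⁻⁶ / 0.286 = 1.017×10⁻⁵ mol.
Φ(unknown) = 3.64×10⁻⁶ / 1.017×10⁻⁵ = 0.36.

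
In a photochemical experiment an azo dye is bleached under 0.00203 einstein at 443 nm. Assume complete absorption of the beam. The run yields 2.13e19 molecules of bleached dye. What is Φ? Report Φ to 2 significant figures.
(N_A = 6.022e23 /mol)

Product: 2.13e19 / 6.022e23 = 3.537e-5 mol.
Φ = 3.537e-5 mol / 0.00203 mol photons = 0.017.

Φ = 0.017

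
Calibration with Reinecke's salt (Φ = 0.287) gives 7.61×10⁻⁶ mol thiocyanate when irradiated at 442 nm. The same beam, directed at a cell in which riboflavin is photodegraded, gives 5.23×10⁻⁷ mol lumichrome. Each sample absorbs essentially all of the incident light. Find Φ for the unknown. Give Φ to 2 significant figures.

Photons absorbed by the actinometer: 7.61×10⁻⁶ / 0.287 = 2.652×10⁻⁵ mol.
Φ(unknown) = 5.23×10⁻⁷ / 2.652×10⁻⁵ = 0.020.

Φ = 0.020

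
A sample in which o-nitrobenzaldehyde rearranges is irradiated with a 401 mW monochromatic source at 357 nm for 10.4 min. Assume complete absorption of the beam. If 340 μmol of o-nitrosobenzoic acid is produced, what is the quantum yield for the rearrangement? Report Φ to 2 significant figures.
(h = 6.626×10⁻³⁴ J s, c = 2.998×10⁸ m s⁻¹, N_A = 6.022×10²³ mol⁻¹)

Product: 340 μmol = 3.40×10⁻⁴ mol.
Photon energy at 357 nm: hc/λ = (6.626×10⁻³⁴)(2.998×10⁸)/(357×10⁻⁹) = 5.564×10⁻¹⁹ J.
Energy delivered: (401 mW)(624 s) = 250.2 J.
Photons incident: 250.2 / 5.564×10⁻¹⁹ = 4.497×10²⁰, i.e. 4.497×10²⁰/6.022×10²³ = 7.468×10⁻⁴ mol.
Φ = 3.40×10⁻⁴ mol / 7.468×10⁻⁴ mol photons = 0.46.

Φ = 0.46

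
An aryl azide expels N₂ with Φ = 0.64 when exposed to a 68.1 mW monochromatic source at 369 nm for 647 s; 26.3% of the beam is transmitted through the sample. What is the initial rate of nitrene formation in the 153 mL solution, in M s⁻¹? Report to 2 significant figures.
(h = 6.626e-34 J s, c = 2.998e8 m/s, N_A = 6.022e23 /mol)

Photon energy at 369 nm: hc/λ = (6.626e-34)(2.998e8)/(369e-9) = 5.383e-19 J.
Energy delivered: (68.1 mW)(647 s) = 44.06 J.
Photons incident: 44.06 / 5.383e-19 = 8.185e19, i.e. 8.185e19/6.022e23 = 1.359e-4 mol.
Fraction absorbed: 1 − 26.3/100 = 0.7370.
Photons absorbed: 0.7370 × 1.359e-4 = 1.002e-4 mol.
Product formed: 0.64 × 1.002e-4 = 6.413e-5 mol.
Rate: 6.413e-5 mol / (647 s × 0.153 L) = 6.5e-7 M s⁻¹.

6.5e-7 M s⁻¹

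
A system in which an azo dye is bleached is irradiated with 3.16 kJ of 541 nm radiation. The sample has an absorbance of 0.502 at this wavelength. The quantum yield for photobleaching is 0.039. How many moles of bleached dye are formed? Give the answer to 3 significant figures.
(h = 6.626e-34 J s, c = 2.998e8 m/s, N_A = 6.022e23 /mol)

3.82e-4 mol

Photon energy at 541 nm: hc/λ = (6.626e-34)(2.998e8)/(541e-9) = 3.672e-19 J.
Incident energy: 3.16 kJ = 3160 J.
Photons incident: 3160 / 3.672e-19 = 8.606e21, i.e. 8.606e21/6.022e23 = 0.01429 mol.
Fraction absorbed: 1 − 10^(−0.502) = 0.6852.
Photons absorbed: 0.6852 × 0.01429 = 0.009792 mol.
Product: Φ × n_abs = 0.039 × 0.009792 = 3.819e-4 mol.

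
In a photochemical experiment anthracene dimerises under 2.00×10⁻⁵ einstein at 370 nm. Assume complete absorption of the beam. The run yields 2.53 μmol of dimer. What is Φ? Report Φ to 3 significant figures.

Product: 2.53 μmol = 2.53×10⁻⁶ mol.
Φ = 2.53×10⁻⁶ mol / 2.00×10⁻⁵ mol photons = 0.126.

Φ = 0.126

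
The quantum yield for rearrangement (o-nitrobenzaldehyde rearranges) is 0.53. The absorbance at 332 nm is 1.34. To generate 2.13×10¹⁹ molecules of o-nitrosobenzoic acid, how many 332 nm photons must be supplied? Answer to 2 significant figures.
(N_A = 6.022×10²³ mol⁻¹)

Product: 2.13×10¹⁹ / 6.022×10²³ = 3.537×10⁻⁵ mol.
Photons that must be absorbed: 3.537×10⁻⁵ / 0.53 = 6.674×10⁻⁵ mol.
Fraction absorbed: 1 − 10^(−1.34) = 0.9543.
Incident photons needed: 6.674×10⁻⁵ / 0.9543 = 6.994×10⁻⁵ mol.
Photon count: 6.994×10⁻⁵ × 6.022×10²³ = 4.2×10¹⁹.

4.2×10¹⁹ photons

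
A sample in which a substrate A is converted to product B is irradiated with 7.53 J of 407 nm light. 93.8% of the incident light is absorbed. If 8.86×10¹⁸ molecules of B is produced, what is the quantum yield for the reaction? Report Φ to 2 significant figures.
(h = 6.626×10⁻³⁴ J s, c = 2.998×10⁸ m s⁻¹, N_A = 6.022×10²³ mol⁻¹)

Φ = 0.61

Product: 8.86×10¹⁸ / 6.022×10²³ = 1.471×10⁻⁵ mol.
Photon energy at 407 nm: hc/λ = (6.626×10⁻³⁴)(2.998×10⁸)/(407×10⁻⁹) = 4.881×10⁻¹⁹ J.
Photons incident: 7.53 / 4.881×10⁻¹⁹ = 1.543×10¹⁹, i.e. 1.543×10¹⁹/6.022×10²³ = 2.562×10⁻⁵ mol.
Photons absorbed: 0.938 × 2.562×10⁻⁵ = 2.403×10⁻⁵ mol.
Φ = 1.471×10⁻⁵ mol / 2.403×10⁻⁵ mol photons = 0.61.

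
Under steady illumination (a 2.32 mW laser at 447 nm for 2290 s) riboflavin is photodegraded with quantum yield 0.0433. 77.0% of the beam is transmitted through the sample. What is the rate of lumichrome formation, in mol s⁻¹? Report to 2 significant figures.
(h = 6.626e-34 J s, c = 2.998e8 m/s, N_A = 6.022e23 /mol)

8.6e-11 mol s⁻¹

Photon energy at 447 nm: hc/λ = (6.626e-34)(2.998e8)/(447e-9) = 4.444e-19 J.
Energy delivered: (2.32 mW)(2290 s) = 5.313 J.
Photons incident: 5.313 / 4.444e-19 = 1.196e19, i.e. 1.196e19/6.022e23 = 1.986e-5 mol.
Fraction absorbed: 1 − 77.0/100 = 0.2300.
Photons absorbed: 0.2300 × 1.986e-5 = 4.568e-6 mol.
Product formed: 0.0433 × 4.568e-6 = 1.978e-7 mol.
Rate: 1.978e-7 / 2290 s = 8.6e-11 mol s⁻¹.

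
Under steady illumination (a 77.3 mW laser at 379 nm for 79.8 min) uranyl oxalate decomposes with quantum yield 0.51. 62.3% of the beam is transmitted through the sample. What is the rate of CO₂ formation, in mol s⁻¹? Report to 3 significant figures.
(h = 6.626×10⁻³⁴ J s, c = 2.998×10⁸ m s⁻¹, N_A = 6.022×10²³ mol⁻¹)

Photon energy at 379 nm: hc/λ = (6.626×10⁻³⁴)(2.998×10⁸)/(379×10⁻⁹) = 5.241×10⁻¹⁹ J.
Energy delivered: (77.3 mW)(4788 s) = 370.1 J.
Photons incident: 370.1 / 5.241×10⁻¹⁹ = 7.062×10²⁰, i.e. 7.062×10²⁰/6.022×10²³ = 0.001173 mol.
Fraction absorbed: 1 − 62.3/100 = 0.3770.
Photons absorbed: 0.3770 × 0.001173 = 4.422×10⁻⁴ mol.
Product formed: 0.51 × 4.422×10⁻⁴ = 2.255×10⁻⁴ mol.
Rate: 2.255×10⁻⁴ / 4788 s = 4.71×10⁻⁸ mol s⁻¹.

4.71×10⁻⁸ mol s⁻¹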